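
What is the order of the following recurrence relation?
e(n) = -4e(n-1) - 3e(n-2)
The order is the largest lag k for which e(n-k) appears. Here the deepest term is e(n-2), so the order is 2.

Order 2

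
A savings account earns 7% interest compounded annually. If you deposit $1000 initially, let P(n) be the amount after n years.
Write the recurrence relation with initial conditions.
Each year the balance grows by 7%, i.e. is multiplied by 1 + 7/100 = 1.07, so P(n) = 1.07 × P(n-1). The initial deposit gives P(0) = 1000.
Unrolling gives the closed form P(n) = 1000 × (1.07)ⁿ.

P(n) = 1.07 × P(n-1), P(0) = 1000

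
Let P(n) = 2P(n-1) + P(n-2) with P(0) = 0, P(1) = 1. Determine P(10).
Computing the sequence terms:
0, 1, 2, 5, 12, 29, 70, 169, 408, 985, 2378

2378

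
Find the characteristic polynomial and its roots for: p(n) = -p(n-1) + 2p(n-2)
Substitute p(n) = rⁿ and divide through by rⁿ⁻²: r² + r - 2 = 0
Factor: (r + 2)(r - 1) = 0, so r = -2, 1.
General solution: p(n) = A·(-2)ⁿ + B·1ⁿ

Characteristic: r² + r - 2 = 0, Roots: r = -2, 1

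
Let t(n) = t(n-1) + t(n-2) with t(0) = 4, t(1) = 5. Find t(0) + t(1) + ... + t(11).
Computing the sequence terms: 4, 5, 9, 14, 23, 37, 60, 97, 157, 254, 411, 665
Adding these values together:

1736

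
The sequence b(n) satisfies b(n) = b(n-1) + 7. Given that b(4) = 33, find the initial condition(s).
b(4) = b(0) + 4·7, so b(0) = 33 - 28 = 5.

b(0) = 5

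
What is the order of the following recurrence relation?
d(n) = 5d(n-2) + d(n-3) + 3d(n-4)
The order is the largest lag k for which d(n-k) appears. Here the deepest term is d(n-4), so the order is 4.

Order 4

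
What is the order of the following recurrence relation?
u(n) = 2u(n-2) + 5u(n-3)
The order is the largest lag k for which u(n-k) appears. Here the deepest term is u(n-3), so the order is 3.

Order 3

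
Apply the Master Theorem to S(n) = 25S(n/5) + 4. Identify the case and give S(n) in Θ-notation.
Master Theorem template: S(n) = a·S(n/b) + f(n).
Here: a=25, b=5, f(n)=4
Compute log_b(a) = log_5(25) = 2.
f(n) = 4 = O(n^(2-ε)) with ε = 2. Case 1: S(n) = Θ(n^log_b(a)) = Θ(n^2).

Case 1: S(n) = Θ(n^2)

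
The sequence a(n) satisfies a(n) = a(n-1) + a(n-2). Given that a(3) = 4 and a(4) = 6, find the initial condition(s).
Work backwards using a(k) = a(k+2) - a(k+1):
a(2) = a(4) - a(3) = 6 - 4 = 2
a(1) = a(3) - a(2) = 4 - 2 = 2
a(0) = a(2) - a(1) = 2 - 2 = 0

a(0) = 0, a(1) = 2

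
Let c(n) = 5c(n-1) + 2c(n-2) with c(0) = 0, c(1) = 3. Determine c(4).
Computing the sequence terms:
0, 3, 15, 81, 435

435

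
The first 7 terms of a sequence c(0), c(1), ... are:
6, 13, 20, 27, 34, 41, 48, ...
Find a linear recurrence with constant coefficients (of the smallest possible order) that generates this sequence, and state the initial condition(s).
Look for the lowest-order linear relation among consecutive terms.
Observation: consecutive differences are constant (= 7).
Check at n=2: 1·13 + 7 = 20. ✓

c(n) = c(n-1) + 7, c(0) = 6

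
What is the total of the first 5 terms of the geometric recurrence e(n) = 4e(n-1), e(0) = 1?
Computing the sequence terms: 1, 4, 16, 64, 256
Adding these values together:

341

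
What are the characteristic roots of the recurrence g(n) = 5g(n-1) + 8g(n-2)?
Substitute g(n) = rⁿ and divide through by rⁿ⁻²: r² - 5r - 8 = 0
Discriminant: 5² + 4·8 = 57, not a perfect square, so by the quadratic formula r = (5 ± √57)/2.
General solution: g(n) = A·r₁ⁿ + B·r₂ⁿ where r₁,r₂ = (5 ± √57)/2

Characteristic: r² - 5r - 8 = 0, Roots: r = (5 ± √57)/2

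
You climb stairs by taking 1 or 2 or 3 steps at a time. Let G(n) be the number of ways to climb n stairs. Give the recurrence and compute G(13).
Condition on the size of the last step (1 to 3): before it there were n-1, …, n-3 stairs climbed, and these cases are disjoint, so G(n) = G(n-1) + G(n-2) + G(n-3) (order-3 linear recurrence).
Initial conditions by direct count (compositions of i into parts ≤ 3): G(1) = 1; G(2) = 2; G(3) = 4.
Iterating the recurrence: G(4) = 7, G(5) = 13, G(6) = 24, G(7) = 44, G(8) = 81, G(9) = 149, G(10) = 274, G(11) = 504, G(12) = 927, G(13) = 1705.

G(n) = G(n-1) + G(n-2) + G(n-3), G(1) = 1, G(2) = 2, G(3) = 4; G(13) = 1705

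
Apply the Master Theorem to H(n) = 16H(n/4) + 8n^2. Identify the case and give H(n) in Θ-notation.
Master Theorem template: H(n) = a·H(n/b) + f(n).
Here: a=16, b=4, f(n)=8n^2
Compute log_b(a) = log_4(16) = 2.
f(n) = 8n^2 = Θ(n^2). Case 2: H(n) = Θ(n^2 log n).

Case 2: H(n) = Θ(n^2 log n)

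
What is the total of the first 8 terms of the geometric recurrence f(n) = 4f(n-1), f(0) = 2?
Computing the sequence terms: 2, 8, 32, 128, 512, 2048, 8192, 32768
Adding these values together:

43690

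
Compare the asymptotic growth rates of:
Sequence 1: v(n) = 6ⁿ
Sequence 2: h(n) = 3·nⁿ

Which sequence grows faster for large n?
Comparing growth rates:
Growth-rate hierarchy: log n ≺ any polynomial ≺ any exponential cⁿ (c>1) ≺ n! ≺ nⁿ.
super-exponential nⁿ dominates exponential base 6 asymptotically.

h(n) grows faster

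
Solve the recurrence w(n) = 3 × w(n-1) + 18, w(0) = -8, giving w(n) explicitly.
Recurrence: w(n) = 3 × w(n-1) + 18, initial: w(0) = -8.
Try w(n) = A·3ⁿ + C. Substituting: A·3ⁿ + C = 3(A·3ⁿ⁻¹ + C) + 18 = A·3ⁿ + 3C + 18, so C = 3C + 18, giving C = -9. Then w(0) = A - 9 = -8 gives A = 1.

w(n) = 3ⁿ - 9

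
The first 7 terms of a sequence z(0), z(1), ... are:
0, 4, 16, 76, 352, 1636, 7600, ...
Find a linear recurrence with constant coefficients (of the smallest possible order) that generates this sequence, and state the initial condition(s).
Look for the lowest-order linear relation among consecutive terms.
Observation: z(n) - 4·z(n-1) - (3)·z(n-2) = 0 holds for the shown terms, and no order-1 relation z(n) = α·z(n-1) + β fits.
Check at n=3: 4·16 + (3)·4 = 76. ✓

z(n) = 4z(n-1) + 3z(n-2), z(0) = 0, z(1) = 4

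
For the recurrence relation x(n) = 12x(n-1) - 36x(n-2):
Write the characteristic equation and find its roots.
Substitute x(n) = rⁿ and divide through by rⁿ⁻²: r² - 12r + 36 = 0
Factor: (r - 6)² = 0, so r = 6 (double root).
General solution: x(n) = (A + Bn)·6ⁿ

Characteristic: r² - 12r + 36 = 0, Roots: r = 6 (double root)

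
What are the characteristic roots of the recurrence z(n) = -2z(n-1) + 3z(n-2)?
Substitute z(n) = rⁿ and divide through by rⁿ⁻²: r² + 2r - 3 = 0
Factor: (r - 1)(r + 3) = 0, so r = 1, -3.
General solution: z(n) = A·1ⁿ + B·(-3)ⁿ

Characteristic: r² + 2r - 3 = 0, Roots: r = 1, -3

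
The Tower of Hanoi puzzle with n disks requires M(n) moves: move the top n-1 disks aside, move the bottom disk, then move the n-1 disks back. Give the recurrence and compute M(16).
Moving n disks = move the top n-1 disks aside (M(n-1) moves) + move the largest disk (1 move) + move the n-1 disks back on top (M(n-1) moves), so M(n) = 2M(n-1) + 1, with M(1) = 1 (a single disk takes one move).
First terms: 1, 3, 7, 15, 31, 63, … — each is one less than a power of 2. Indeed M(n) + 1 = 2(M(n-1) + 1) with M(1) + 1 = 2, so M(n) + 1 = 2ⁿ and M(n) = 2ⁿ - 1.
Hence M(16) = 2^16 - 1 = 65536 - 1 = 65535.

M(n) = 2M(n-1) + 1, M(1) = 1; M(16) = 65535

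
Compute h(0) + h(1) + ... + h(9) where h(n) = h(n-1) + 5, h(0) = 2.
Computing the sequence terms: 2, 7, 12, 17, 22, 27, 32, 37, 42, 47
Adding these values together:

245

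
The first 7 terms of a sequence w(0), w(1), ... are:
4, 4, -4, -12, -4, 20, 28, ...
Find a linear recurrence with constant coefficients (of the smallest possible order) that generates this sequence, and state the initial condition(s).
Look for the lowest-order linear relation among consecutive terms.
Observation: w(n) - 1·w(n-1) - (-2)·w(n-2) = 0 holds for the shown terms, and no order-1 relation w(n) = α·w(n-1) + β fits.
Check at n=3: 1·-4 + (-2)·4 = -12. ✓

w(n) = w(n-1) - 2w(n-2), w(0) = 4, w(1) = 4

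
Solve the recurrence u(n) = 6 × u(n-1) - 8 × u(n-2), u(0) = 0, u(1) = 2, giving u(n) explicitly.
Recurrence: u(n) = 6 × u(n-1) - 8 × u(n-2), initial: u(0) = 0, u(1) = 2.
Characteristic equation: r² - 6r + 8 = 0, which factors as (r - 4)(r - 2) = 0, so r = 4, 2. General solution u(n) = A·4ⁿ + B·2ⁿ. From u(0) = 0: A + B = 0. From u(1) = 2: 4A + 2B = 2. Solving gives A = 1, B = -1.

u(n) = 4ⁿ - 2ⁿ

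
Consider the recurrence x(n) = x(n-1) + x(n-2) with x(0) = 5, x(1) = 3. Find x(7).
Computing the sequence terms:
5, 3, 8, 11, 19, 30, 49, 79

79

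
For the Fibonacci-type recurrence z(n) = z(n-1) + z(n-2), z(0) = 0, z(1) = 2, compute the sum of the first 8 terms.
Computing the sequence terms: 0, 2, 2, 4, 6, 10, 16, 26
Adding these values together:

66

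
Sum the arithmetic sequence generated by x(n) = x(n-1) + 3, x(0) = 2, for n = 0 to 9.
Computing the sequence terms: 2, 5, 8, 11, 14, 17, 20, 23, 26, 29
Adding these values together:

155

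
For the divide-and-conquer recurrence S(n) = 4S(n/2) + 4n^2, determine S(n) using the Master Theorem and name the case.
Master Theorem template: S(n) = a·S(n/b) + f(n).
Here: a=4, b=2, f(n)=4n^2
Compute log_b(a) = log_2(4) = 2.
f(n) = 4n^2 = Θ(n^2). Case 2: S(n) = Θ(n^2 log n).

Case 2: S(n) = Θ(n^2 log n)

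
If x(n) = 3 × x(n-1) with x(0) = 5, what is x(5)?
Computing step by step:
x(0) = 5
x(1) = 3 × 5 = 15
x(2) = 3 × 15 = 45
x(3) = 3 × 45 = 135
x(4) = 3 × 135 = 405
x(5) = 3 × 405 = 1215

1215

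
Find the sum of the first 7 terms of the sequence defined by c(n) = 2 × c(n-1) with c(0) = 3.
Computing the sequence terms: 3, 6, 12, 24, 48, 96, 192
Adding these values together:

381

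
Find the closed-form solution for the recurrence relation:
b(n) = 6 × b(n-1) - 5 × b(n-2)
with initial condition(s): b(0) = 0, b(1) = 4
Recurrence: b(n) = 6 × b(n-1) - 5 × b(n-2), initial: b(0) = 0, b(1) = 4.
Characteristic equation: r² - 6r + 5 = 0, which factors as (r - 5)(r - 1) = 0, so r = 5, 1. General solution b(n) = A·5ⁿ + B·1ⁿ. From b(0) = 0: A + B = 0. From b(1) = 4: 5A + 1B = 4. Solving gives A = 1, B = -1.

b(n) = 5ⁿ - 1ⁿ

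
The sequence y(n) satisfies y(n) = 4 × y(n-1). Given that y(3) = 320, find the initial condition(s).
In general y(n) = 4ⁿ · y(0). At n = 3: y(0) = y(3) / 4^3 = 320 / 64 = 5.

y(0) = 5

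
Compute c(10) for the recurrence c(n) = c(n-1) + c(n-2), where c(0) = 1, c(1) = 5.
Computing the sequence terms:
1, 5, 6, 11, 17, 28, 45, 73, 118, 191, 309

309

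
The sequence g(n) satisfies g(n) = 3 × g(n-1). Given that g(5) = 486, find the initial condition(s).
In general g(n) = 3ⁿ · g(0). At n = 5: g(0) = g(5) / 3^5 = 486 / 243 = 2.

g(0) = 2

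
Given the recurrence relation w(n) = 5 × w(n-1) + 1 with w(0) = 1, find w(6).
Computing step by step:
w(0) = 1
w(1) = 5 × 1 + 1 = 6
w(2) = 5 × 6 + 1 = 31
w(3) = 5 × 31 + 1 = 156
w(4) = 5 × 156 + 1 = 781
w(5) = 5 × 781 + 1 = 3906
w(6) = 5 × 3906 + 1 = 19531

19531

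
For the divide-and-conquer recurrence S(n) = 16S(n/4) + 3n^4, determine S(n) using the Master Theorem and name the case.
Master Theorem template: S(n) = a·S(n/b) + f(n).
Here: a=16, b=4, f(n)=3n^4
Compute log_b(a) = log_4(16) = 2.
f(n) = 3n^4 = Ω(n^(2+ε)) with ε = 2, and the regularity condition holds (a·f(n/b) = (a/b^4)·f(n) with a/b^4 = 4^-2 < 1). Case 3: S(n) = Θ(f(n)) = Θ(n^4).

Case 3: S(n) = Θ(n^4)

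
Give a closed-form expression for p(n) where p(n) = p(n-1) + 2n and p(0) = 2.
Recurrence: p(n) = p(n-1) + 2n, initial: p(0) = 2.
Telescoping: p(n) = p(0) + 2·Σᵢ₌₁ⁿ i = 2 + 2·n(n+1)/2.

p(n) = 2·n(n+1)/2 + 2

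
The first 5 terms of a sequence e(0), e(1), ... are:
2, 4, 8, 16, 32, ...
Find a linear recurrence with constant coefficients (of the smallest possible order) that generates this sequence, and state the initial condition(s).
Look for the lowest-order linear relation among consecutive terms.
Observation: each term is 2× the previous.
Check at n=2: 2·4 = 8. ✓

e(n) = 2 × e(n-1), e(0) = 2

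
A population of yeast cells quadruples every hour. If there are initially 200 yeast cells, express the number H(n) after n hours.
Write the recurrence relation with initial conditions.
Each hour multiplies the count by 4, so the count after n hours depends only on the count after n-1 hours: H(n) = 4 × H(n-1). The starting count gives H(0) = 200.
Unrolling n times gives the closed form H(n) = 200 × 4ⁿ.

H(n) = 4 × H(n-1), H(0) = 200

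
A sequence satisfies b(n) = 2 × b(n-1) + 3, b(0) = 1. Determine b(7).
Computing step by step:
b(0) = 1
b(1) = 2 × 1 + 3 = 5
b(2) = 2 × 5 + 3 = 13
b(3) = 2 × 13 + 3 = 29
b(4) = 2 × 29 + 3 = 61
b(5) = 2 × 61 + 3 = 125
b(6) = 2 × 125 + 3 = 253
b(7) = 2 × 253 + 3 = 509

509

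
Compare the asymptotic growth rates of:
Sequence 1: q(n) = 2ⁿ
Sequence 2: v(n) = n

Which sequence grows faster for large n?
Comparing growth rates:
Growth-rate hierarchy: log n ≺ any polynomial ≺ any exponential cⁿ (c>1) ≺ n! ≺ nⁿ.
exponential base 2 dominates polynomial degree 1 asymptotically.

q(n) grows faster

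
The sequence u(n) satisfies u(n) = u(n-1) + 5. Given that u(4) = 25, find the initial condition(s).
u(4) = u(0) + 4·5, so u(0) = 25 - 20 = 5.

u(0) = 5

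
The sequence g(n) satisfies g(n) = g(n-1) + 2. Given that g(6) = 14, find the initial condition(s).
g(6) = g(0) + 6·2, so g(0) = 14 - 12 = 2.

g(0) = 2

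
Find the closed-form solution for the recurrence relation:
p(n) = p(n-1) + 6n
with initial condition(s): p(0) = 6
Recurrence: p(n) = p(n-1) + 6n, initial: p(0) = 6.
Telescoping: p(n) = p(0) + 6·Σᵢ₌₁ⁿ i = 6 + 6·n(n+1)/2.

p(n) = 6·n(n+1)/2 + 6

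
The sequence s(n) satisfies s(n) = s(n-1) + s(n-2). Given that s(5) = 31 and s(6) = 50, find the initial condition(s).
Work backwards using s(k) = s(k+2) - s(k+1):
s(4) = s(6) - s(5) = 50 - 31 = 19
s(3) = s(5) - s(4) = 31 - 19 = 12
s(2) = s(4) - s(3) = 19 - 12 = 7
s(1) = s(3) - s(2) = 12 - 7 = 5
s(0) = s(2) - s(1) = 7 - 5 = 2

s(0) = 2, s(1) = 5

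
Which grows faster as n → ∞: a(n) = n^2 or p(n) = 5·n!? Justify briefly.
Comparing growth rates:
Growth-rate hierarchy: log n ≺ any polynomial ≺ any exponential cⁿ (c>1) ≺ n! ≺ nⁿ.
factorial dominates polynomial degree 2 asymptotically.

p(n) grows faster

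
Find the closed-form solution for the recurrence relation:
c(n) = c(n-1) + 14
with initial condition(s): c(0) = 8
Recurrence: c(n) = c(n-1) + 14, initial: c(0) = 8.
Each step adds 14, so c(n) = c(0) + 14n = 14n + 8.

c(n) = 14n + 8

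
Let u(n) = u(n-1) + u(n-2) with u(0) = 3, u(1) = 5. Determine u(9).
Computing the sequence terms:
3, 5, 8, 13, 21, 34, 55, 89, 144, 233

233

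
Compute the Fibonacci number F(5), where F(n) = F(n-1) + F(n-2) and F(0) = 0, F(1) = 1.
Computing the sequence terms:
0, 1, 1, 2, 3, 5

5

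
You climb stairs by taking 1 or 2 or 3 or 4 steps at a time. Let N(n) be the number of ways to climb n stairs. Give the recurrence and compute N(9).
Condition on the size of the last step (1 to 4): before it there were n-1, …, n-4 stairs climbed, and these cases are disjoint, so N(n) = N(n-1) + N(n-2) + N(n-3) + N(n-4) (order-4 linear recurrence).
Initial conditions by direct count (compositions of i into parts ≤ 4): N(1) = 1; N(2) = 2; N(3) = 4; N(4) = 8.
Iterating the recurrence: N(5) = 15, N(6) = 29, N(7) = 56, N(8) = 108, N(9) = 208.

N(n) = N(n-1) + N(n-2) + N(n-3) + N(n-4), N(1) = 1, N(2) = 2, N(3) = 4, N(4) = 8; N(9) = 208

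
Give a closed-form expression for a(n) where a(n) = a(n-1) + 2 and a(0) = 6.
Recurrence: a(n) = a(n-1) + 2, initial: a(0) = 6.
Each step adds 2, so a(n) = a(0) + 2n = 2n + 6.

a(n) = 2n + 6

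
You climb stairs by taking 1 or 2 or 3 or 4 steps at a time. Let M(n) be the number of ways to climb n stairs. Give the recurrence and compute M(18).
Condition on the size of the last step (1 to 4): before it there were n-1, …, n-4 stairs climbed, and these cases are disjoint, so M(n) = M(n-1) + M(n-2) + M(n-3) + M(n-4) (order-4 linear recurrence).
Initial conditions by direct count (compositions of i into parts ≤ 4): M(1) = 1; M(2) = 2; M(3) = 4; M(4) = 8.
Iterating the recurrence: M(5) = 15, M(6) = 29, M(7) = 56, M(8) = 108, M(9) = 208, M(10) = 401, M(11) = 773, M(12) = 1490, M(13) = 2872, M(14) = 5536, M(15) = 10671, M(16) = 20569, M(17) = 39648, M(18) = 76424.

M(n) = M(n-1) + M(n-2) + M(n-3) + M(n-4), M(1) = 1, M(2) = 2, M(3) = 4, M(4) = 8; M(18) = 76424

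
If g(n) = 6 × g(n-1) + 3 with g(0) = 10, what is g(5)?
Computing step by step:
g(0) = 10
g(1) = 6 × 10 + 3 = 63
g(2) = 6 × 63 + 3 = 381
g(3) = 6 × 381 + 3 = 2289
g(4) = 6 × 2289 + 3 = 13737
g(5) = 6 × 13737 + 3 = 82425

82425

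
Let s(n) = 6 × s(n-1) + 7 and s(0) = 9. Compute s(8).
Computing step by step:
s(0) = 9
s(1) = 6 × 9 + 7 = 61
s(2) = 6 × 61 + 7 = 373
s(3) = 6 × 373 + 7 = 2245
s(4) = 6 × 2245 + 7 = 13477
s(5) = 6 × 13477 + 7 = 80869
s(6) = 6 × 80869 + 7 = 485221
s(7) = 6 × 485221 + 7 = 2911333
s(8) = 6 × 2911333 + 7 = 17468005

17468005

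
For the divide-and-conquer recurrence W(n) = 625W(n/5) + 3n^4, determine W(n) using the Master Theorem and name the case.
Master Theorem template: W(n) = a·W(n/b) + f(n).
Here: a=625, b=5, f(n)=3n^4
Compute log_b(a) = log_5(625) = 4.
f(n) = 3n^4 = Θ(n^4). Case 2: W(n) = Θ(n^4 log n).

Case 2: W(n) = Θ(n^4 log n)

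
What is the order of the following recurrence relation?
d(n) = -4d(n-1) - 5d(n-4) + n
The order is the largest lag k for which d(n-k) appears. Here the deepest term is d(n-4) (the n term is non-homogeneous and does not affect the order), so the order is 4.

Order 4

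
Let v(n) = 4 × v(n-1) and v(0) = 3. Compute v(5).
Computing step by step:
v(0) = 3
v(1) = 4 × 3 = 12
v(2) = 4 × 12 = 48
v(3) = 4 × 48 = 192
v(4) = 4 × 192 = 768
v(5) = 4 × 768 = 3072

3072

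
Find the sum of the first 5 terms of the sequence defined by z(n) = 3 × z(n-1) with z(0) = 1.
Computing the sequence terms: 1, 3, 9, 27, 81
Adding these values together:

121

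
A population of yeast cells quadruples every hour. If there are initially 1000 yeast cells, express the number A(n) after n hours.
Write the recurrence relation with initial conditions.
Each hour multiplies the count by 4, so the count after n hours depends only on the count after n-1 hours: A(n) = 4 × A(n-1). The starting count gives A(0) = 1000.
Unrolling n times gives the closed form A(n) = 1000 × 4ⁿ.

A(n) = 4 × A(n-1), A(0) = 1000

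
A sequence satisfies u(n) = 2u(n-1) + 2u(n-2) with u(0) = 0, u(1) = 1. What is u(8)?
Computing the sequence terms:
0, 1, 2, 6, 16, 44, 120, 328, 896

896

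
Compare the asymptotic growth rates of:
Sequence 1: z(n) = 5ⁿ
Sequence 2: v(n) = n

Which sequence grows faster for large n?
Comparing growth rates:
Growth-rate hierarchy: log n ≺ any polynomial ≺ any exponential cⁿ (c>1) ≺ n! ≺ nⁿ.
exponential base 5 dominates polynomial degree 1 asymptotically.

z(n) grows faster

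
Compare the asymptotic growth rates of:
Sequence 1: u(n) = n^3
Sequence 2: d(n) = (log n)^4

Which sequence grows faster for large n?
Comparing growth rates:
Growth-rate hierarchy: log n ≺ any polynomial ≺ any exponential cⁿ (c>1) ≺ n! ≺ nⁿ.
polynomial degree 3 dominates polylogarithmic (log n)^4 asymptotically.

u(n) grows faster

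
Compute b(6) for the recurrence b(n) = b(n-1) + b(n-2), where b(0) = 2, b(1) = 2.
Computing the sequence terms:
2, 2, 4, 6, 10, 16, 26

26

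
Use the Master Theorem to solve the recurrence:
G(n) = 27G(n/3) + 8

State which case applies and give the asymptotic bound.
Master Theorem template: G(n) = a·G(n/b) + f(n).
Here: a=27, b=3, f(n)=8
Compute log_b(a) = log_3(27) = 3.
f(n) = 8 = O(n^(3-ε)) with ε = 3. Case 1: G(n) = Θ(n^log_b(a)) = Θ(n^3).

Case 1: G(n) = Θ(n^3)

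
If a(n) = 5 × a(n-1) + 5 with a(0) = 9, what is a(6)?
Computing step by step:
a(0) = 9
a(1) = 5 × 9 + 5 = 50
a(2) = 5 × 50 + 5 = 255
a(3) = 5 × 255 + 5 = 1280
a(4) = 5 × 1280 + 5 = 6405
a(5) = 5 × 6405 + 5 = 32030
a(6) = 5 × 32030 + 5 = 160155

160155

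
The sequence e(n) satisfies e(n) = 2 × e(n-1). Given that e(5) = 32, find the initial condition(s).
In general e(n) = 2ⁿ · e(0). At n = 5: e(0) = e(5) / 2^5 = 32 / 32 = 1.

e(0) = 1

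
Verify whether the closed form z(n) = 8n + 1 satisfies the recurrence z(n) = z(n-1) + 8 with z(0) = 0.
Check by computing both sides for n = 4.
From the recurrence with z(0) = 0:
  z(0) = 0, z(1) = 8, z(2) = 16, z(3) = 24, z(4) = 32
  so the recurrence gives z(4) = 32.
From the proposed closed form z(n) = 8n + 1:
  z(4) = 33.
The recurrence gives 32 but the closed form gives 33, so the closed form does not satisfy the recurrence.

No, the closed form is incorrect.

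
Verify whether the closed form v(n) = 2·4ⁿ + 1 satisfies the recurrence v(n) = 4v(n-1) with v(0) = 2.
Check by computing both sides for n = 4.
From the recurrence with v(0) = 2:
  v(0) = 2, v(1) = 8, v(2) = 32, v(3) = 128, v(4) = 512
  so the recurrence gives v(4) = 512.
From the proposed closed form v(n) = 2·4ⁿ + 1:
  v(4) = 513.
The recurrence gives 512 but the closed form gives 513, so the closed form does not satisfy the recurrence.

No, the closed form is incorrect.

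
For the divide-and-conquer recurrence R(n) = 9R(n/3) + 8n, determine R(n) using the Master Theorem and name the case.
Master Theorem template: R(n) = a·R(n/b) + f(n).
Here: a=9, b=3, f(n)=8n
Compute log_b(a) = log_3(9) = 2.
f(n) = 8n = O(n^(2-ε)) with ε = 1. Case 1: R(n) = Θ(n^log_b(a)) = Θ(n^2).

Case 1: R(n) = Θ(n^2)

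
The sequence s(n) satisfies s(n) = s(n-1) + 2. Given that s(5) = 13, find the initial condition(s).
s(5) = s(0) + 5·2, so s(0) = 13 - 10 = 3.

s(0) = 3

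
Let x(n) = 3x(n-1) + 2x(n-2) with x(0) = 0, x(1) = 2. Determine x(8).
Computing the sequence terms:
0, 2, 6, 22, 78, 278, 990, 3526, 12558

12558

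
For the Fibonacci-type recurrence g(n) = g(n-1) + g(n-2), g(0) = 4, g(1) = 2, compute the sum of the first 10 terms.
Computing the sequence terms: 4, 2, 6, 8, 14, 22, 36, 58, 94, 152
Adding these values together:

396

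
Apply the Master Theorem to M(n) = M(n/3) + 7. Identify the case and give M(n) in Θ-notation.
Master Theorem template: M(n) = a·M(n/b) + f(n).
Here: a=1, b=3, f(n)=7
Compute log_b(a) = log_3(1) = 0.
f(n) = 7 = Θ(1). Case 2: M(n) = Θ(log n).

Case 2: M(n) = Θ(log n)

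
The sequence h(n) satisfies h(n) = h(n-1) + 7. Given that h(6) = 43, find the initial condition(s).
h(6) = h(0) + 6·7, so h(0) = 43 - 42 = 1.

h(0) = 1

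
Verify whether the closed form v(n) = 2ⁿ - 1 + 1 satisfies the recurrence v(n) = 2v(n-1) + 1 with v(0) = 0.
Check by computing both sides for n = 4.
From the recurrence with v(0) = 0:
  v(0) = 0, v(1) = 1, v(2) = 3, v(3) = 7, v(4) = 15
  so the recurrence gives v(4) = 15.
From the proposed closed form v(n) = 2ⁿ - 1 + 1:
  v(4) = 16.
The recurrence gives 15 but the closed form gives 16, so the closed form does not satisfy the recurrence.

No, the closed form is incorrect.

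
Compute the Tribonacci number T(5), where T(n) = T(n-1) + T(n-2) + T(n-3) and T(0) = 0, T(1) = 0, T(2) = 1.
Computing the sequence terms:
0, 0, 1, 1, 2, 4

4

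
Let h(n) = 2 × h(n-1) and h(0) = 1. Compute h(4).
Computing step by step:
h(0) = 1
h(1) = 2 × 1 = 2
h(2) = 2 × 2 = 4
h(3) = 2 × 4 = 8
h(4) = 2 × 8 = 16

16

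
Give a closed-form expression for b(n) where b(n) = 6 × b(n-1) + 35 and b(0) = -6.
Recurrence: b(n) = 6 × b(n-1) + 35, initial: b(0) = -6.
Try b(n) = A·6ⁿ + C. Substituting: A·6ⁿ + C = 6(A·6ⁿ⁻¹ + C) + 35 = A·6ⁿ + 6C + 35, so C = 6C + 35, giving C = -7. Then b(0) = A - 7 = -6 gives A = 1.

b(n) = 6ⁿ - 7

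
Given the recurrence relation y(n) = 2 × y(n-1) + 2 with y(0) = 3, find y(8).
Computing step by step:
y(0) = 3
y(1) = 2 × 3 + 2 = 8
y(2) = 2 × 8 + 2 = 18
y(3) = 2 × 18 + 2 = 38
y(4) = 2 × 38 + 2 = 78
y(5) = 2 × 78 + 2 = 158
y(6) = 2 × 158 + 2 = 318
y(7) = 2 × 318 + 2 = 638
y(8) = 2 × 638 + 2 = 1278

1278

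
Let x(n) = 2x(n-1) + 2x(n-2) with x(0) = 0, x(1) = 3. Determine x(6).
Computing the sequence terms:
0, 3, 6, 18, 48, 132, 360

360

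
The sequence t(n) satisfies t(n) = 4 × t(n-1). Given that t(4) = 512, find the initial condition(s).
In general t(n) = 4ⁿ · t(0). At n = 4: t(0) = t(4) / 4^4 = 512 / 256 = 2.

t(0) = 2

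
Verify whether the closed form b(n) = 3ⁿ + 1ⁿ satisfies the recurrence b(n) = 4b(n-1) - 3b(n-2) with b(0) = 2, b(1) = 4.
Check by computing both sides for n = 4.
From the recurrence with b(0) = 2, b(1) = 4:
  b(0) = 2, b(1) = 4, b(2) = 10, b(3) = 28, b(4) = 82
  so the recurrence gives b(4) = 82.
From the proposed closed form b(n) = 3ⁿ + 1ⁿ:
  b(4) = 82.
Both sides give 82 at n = 4, and the initial condition(s) match, so the closed form is consistent.

Yes, the closed form is correct.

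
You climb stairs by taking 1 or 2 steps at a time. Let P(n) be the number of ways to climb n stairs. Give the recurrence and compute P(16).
Condition on the size of the last step (1 to 2): before it there were n-1, …, n-2 stairs climbed, and these cases are disjoint, so P(n) = P(n-1) + P(n-2) (Fibonacci-type sequence).
Initial conditions by direct count (compositions of i into parts ≤ 2): P(1) = 1; P(2) = 2.
Iterating the recurrence: P(3) = 3, P(4) = 5, P(5) = 8, P(6) = 13, P(7) = 21, P(8) = 34, P(9) = 55, P(10) = 89, P(11) = 144, P(12) = 233, P(13) = 377, P(14) = 610, P(15) = 987, P(16) = 1597.

P(n) = P(n-1) + P(n-2), P(1) = 1, P(2) = 2; P(16) = 1597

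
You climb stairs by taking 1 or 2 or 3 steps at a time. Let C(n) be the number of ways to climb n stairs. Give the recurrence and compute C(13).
Condition on the size of the last step (1 to 3): before it there were n-1, …, n-3 stairs climbed, and these cases are disjoint, so C(n) = C(n-1) + C(n-2) + C(n-3) (order-3 linear recurrence).
Initial conditions by direct count (compositions of i into parts ≤ 3): C(1) = 1; C(2) = 2; C(3) = 4.
Iterating the recurrence: C(4) = 7, C(5) = 13, C(6) = 24, C(7) = 44, C(8) = 81, C(9) = 149, C(10) = 274, C(11) = 504, C(12) = 927, C(13) = 1705.

C(n) = C(n-1) + C(n-2) + C(n-3), C(1) = 1, C(2) = 2, C(3) = 4; C(13) = 1705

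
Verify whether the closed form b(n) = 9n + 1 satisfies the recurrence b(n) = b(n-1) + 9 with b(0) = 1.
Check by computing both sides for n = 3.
From the recurrence with b(0) = 1:
  b(0) = 1, b(1) = 10, b(2) = 19, b(3) = 28
  so the recurrence gives b(3) = 28.
From the proposed closed form b(n) = 9n + 1:
  b(3) = 28.
Both sides give 28 at n = 3, and the initial condition(s) match, so the closed form is consistent.

Yes, the closed form is correct.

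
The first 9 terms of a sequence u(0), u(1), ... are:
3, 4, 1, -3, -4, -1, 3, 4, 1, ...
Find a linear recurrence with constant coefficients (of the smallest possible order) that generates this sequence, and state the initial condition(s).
Look for the lowest-order linear relation among consecutive terms.
Observation: u(n) - 1·u(n-1) - (-1)·u(n-2) = 0 holds for the shown terms, and no order-1 relation u(n) = α·u(n-1) + β fits.
Check at n=3: 1·1 + (-1)·4 = -3. ✓

u(n) = u(n-1) - u(n-2), u(0) = 3, u(1) = 4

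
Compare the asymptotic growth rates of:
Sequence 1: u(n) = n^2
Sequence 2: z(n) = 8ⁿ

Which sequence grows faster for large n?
Comparing growth rates:
Growth-rate hierarchy: log n ≺ any polynomial ≺ any exponential cⁿ (c>1) ≺ n! ≺ nⁿ.
exponential base 8 dominates polynomial degree 2 asymptotically.

z(n) grows faster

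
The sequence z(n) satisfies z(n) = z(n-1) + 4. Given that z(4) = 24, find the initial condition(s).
z(4) = z(0) + 4·4, so z(0) = 24 - 16 = 8.

z(0) = 8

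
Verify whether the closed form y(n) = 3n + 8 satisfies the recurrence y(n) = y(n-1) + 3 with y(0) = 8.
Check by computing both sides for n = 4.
From the recurrence with y(0) = 8:
  y(0) = 8, y(1) = 11, y(2) = 14, y(3) = 17, y(4) = 20
  so the recurrence gives y(4) = 20.
From the proposed closed form y(n) = 3n + 8:
  y(4) = 20.
Both sides give 20 at n = 4, and the initial condition(s) match, so the closed form is consistent.

Yes, the closed form is correct.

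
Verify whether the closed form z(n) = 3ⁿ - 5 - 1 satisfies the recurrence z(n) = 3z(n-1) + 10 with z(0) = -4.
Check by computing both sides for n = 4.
From the recurrence with z(0) = -4:
  z(0) = -4, z(1) = -2, z(2) = 4, z(3) = 22, z(4) = 76
  so the recurrence gives z(4) = 76.
From the proposed closed form z(n) = 3ⁿ - 5 - 1:
  z(4) = 75.
The recurrence gives 76 but the closed form gives 75, so the closed form does not satisfy the recurrence.

No, the closed form is incorrect.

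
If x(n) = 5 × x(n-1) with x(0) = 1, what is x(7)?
Computing step by step:
x(0) = 1
x(1) = 5 × 1 = 5
x(2) = 5 × 5 = 25
x(3) = 5 × 25 = 125
x(4) = 5 × 125 = 625
x(5) = 5 × 625 = 3125
x(6) = 5 × 3125 = 15625
x(7) = 5 × 15625 = 78125

78125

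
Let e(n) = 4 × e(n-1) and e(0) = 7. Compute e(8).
Computing step by step:
e(0) = 7
e(1) = 4 × 7 = 28
e(2) = 4 × 28 = 112
e(3) = 4 × 112 = 448
e(4) = 4 × 448 = 1792
e(5) = 4 × 1792 = 7168
e(6) = 4 × 7168 = 28672
e(7) = 4 × 28672 = 114688
e(8) = 4 × 114688 = 458752

458752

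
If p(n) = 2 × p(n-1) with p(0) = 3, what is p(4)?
Computing step by step:
p(0) = 3
p(1) = 2 × 3 = 6
p(2) = 2 × 6 = 12
p(3) = 2 × 12 = 24
p(4) = 2 × 24 = 48

48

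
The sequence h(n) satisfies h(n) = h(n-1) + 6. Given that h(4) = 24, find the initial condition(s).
h(4) = h(0) + 4·6, so h(0) = 24 - 24 = 0.

h(0) = 0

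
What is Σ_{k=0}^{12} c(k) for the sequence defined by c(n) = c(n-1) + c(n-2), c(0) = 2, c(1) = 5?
Computing the sequence terms: 2, 5, 7, 12, 19, 31, 50, 81, 131, 212, 343, 555, 898
Adding these values together:

2346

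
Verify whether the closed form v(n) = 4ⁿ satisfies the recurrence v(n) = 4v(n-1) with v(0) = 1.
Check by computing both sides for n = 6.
From the recurrence with v(0) = 1:
  v(0) = 1, v(1) = 4, v(2) = 16, v(3) = 64, v(4) = 256, v(5) = 1024, v(6) = 4096
  so the recurrence gives v(6) = 4096.
From the proposed closed form v(n) = 4ⁿ:
  v(6) = 4096.
Both sides give 4096 at n = 6, and the initial condition(s) match, so the closed form is consistent.

Yes, the closed form is correct.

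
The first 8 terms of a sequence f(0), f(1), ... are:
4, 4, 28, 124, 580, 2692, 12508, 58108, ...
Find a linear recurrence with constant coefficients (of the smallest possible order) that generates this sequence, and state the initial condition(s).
Look for the lowest-order linear relation among consecutive terms.
Observation: f(n) - 4·f(n-1) - (3)·f(n-2) = 0 holds for the shown terms, and no order-1 relation f(n) = α·f(n-1) + β fits.
Check at n=3: 4·28 + (3)·4 = 124. ✓

f(n) = 4f(n-1) + 3f(n-2), f(0) = 4, f(1) = 4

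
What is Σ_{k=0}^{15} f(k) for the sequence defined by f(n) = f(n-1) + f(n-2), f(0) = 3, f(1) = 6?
Computing the sequence terms: 3, 6, 9, 15, 24, 39, 63, 102, 165, 267, 432, 699, 1131, 1830, 2961, 4791
Adding these values together:

12537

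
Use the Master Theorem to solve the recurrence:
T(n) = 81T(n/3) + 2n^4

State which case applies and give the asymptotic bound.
Master Theorem template: T(n) = a·T(n/b) + f(n).
Here: a=81, b=3, f(n)=2n^4
Compute log_b(a) = log_3(81) = 4.
f(n) = 2n^4 = Θ(n^4). Case 2: T(n) = Θ(n^4 log n).

Case 2: T(n) = Θ(n^4 log n)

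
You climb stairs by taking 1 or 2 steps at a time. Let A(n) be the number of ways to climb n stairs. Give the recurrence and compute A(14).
Condition on the size of the last step (1 to 2): before it there were n-1, …, n-2 stairs climbed, and these cases are disjoint, so A(n) = A(n-1) + A(n-2) (Fibonacci-type sequence).
Initial conditions by direct count (compositions of i into parts ≤ 2): A(1) = 1; A(2) = 2.
Iterating the recurrence: A(3) = 3, A(4) = 5, A(5) = 8, A(6) = 13, A(7) = 21, A(8) = 34, A(9) = 55, A(10) = 89, A(11) = 144, A(12) = 233, A(13) = 377, A(14) = 610.

A(n) = A(n-1) + A(n-2), A(1) = 1, A(2) = 2; A(14) = 610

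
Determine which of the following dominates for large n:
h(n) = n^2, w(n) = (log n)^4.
Comparing growth rates:
Growth-rate hierarchy: log n ≺ any polynomial ≺ any exponential cⁿ (c>1) ≺ n! ≺ nⁿ.
polynomial degree 2 dominates polylogarithmic (log n)^4 asymptotically.

h(n) grows faster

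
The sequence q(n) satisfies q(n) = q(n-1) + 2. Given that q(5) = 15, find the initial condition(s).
q(5) = q(0) + 5·2, so q(0) = 15 - 10 = 5.

q(0) = 5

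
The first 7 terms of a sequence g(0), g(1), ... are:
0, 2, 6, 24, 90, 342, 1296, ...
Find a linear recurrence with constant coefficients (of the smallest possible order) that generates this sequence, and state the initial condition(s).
Look for the lowest-order linear relation among consecutive terms.
Observation: g(n) - 3·g(n-1) - (3)·g(n-2) = 0 holds for the shown terms, and no order-1 relation g(n) = α·g(n-1) + β fits.
Check at n=3: 3·6 + (3)·2 = 24. ✓

g(n) = 3g(n-1) + 3g(n-2), g(0) = 0, g(1) = 2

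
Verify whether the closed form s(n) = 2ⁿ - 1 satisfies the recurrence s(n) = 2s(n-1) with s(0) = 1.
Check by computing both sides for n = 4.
From the recurrence with s(0) = 1:
  s(0) = 1, s(1) = 2, s(2) = 4, s(3) = 8, s(4) = 16
  so the recurrence gives s(4) = 16.
From the proposed closed form s(n) = 2ⁿ - 1:
  s(4) = 15.
The recurrence gives 16 but the closed form gives 15, so the closed form does not satisfy the recurrence.

No, the closed form is incorrect.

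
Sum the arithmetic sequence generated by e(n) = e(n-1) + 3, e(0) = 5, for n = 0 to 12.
Computing the sequence terms: 5, 8, 11, 14, 17, 20, 23, 26, 29, 32, 35, 38, 41
Adding these values together:

299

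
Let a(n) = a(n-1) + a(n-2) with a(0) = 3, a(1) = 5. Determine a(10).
Computing the sequence terms:
3, 5, 8, 13, 21, 34, 55, 89, 144, 233, 377

377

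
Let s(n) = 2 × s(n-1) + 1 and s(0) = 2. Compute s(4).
Computing step by step:
s(0) = 2
s(1) = 2 × 2 + 1 = 5
s(2) = 2 × 5 + 1 = 11
s(3) = 2 × 11 + 1 = 23
s(4) = 2 × 23 + 1 = 47

47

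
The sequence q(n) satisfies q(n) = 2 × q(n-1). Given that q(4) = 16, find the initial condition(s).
In general q(n) = 2ⁿ · q(0). At n = 4: q(0) = q(4) / 2^4 = 16 / 16 = 1.

q(0) = 1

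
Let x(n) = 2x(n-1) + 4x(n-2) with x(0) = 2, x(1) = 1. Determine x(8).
Computing the sequence terms:
2, 1, 10, 24, 88, 272, 896, 2880, 9344

9344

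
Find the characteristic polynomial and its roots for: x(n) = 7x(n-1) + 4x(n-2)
Substitute x(n) = rⁿ and divide through by rⁿ⁻²: r² - 7r - 4 = 0
Discriminant: 7² + 4·4 = 65, not a perfect square, so by the quadratic formula r = (7 ± √65)/2.
General solution: x(n) = A·r₁ⁿ + B·r₂ⁿ where r₁,r₂ = (7 ± √65)/2

Characteristic: r² - 7r - 4 = 0, Roots: r = (7 ± √65)/2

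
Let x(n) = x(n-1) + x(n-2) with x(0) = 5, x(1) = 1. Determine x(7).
Computing the sequence terms:
5, 1, 6, 7, 13, 20, 33, 53

53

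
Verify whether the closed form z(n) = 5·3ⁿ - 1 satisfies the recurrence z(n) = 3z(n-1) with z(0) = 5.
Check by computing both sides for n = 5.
From the recurrence with z(0) = 5:
  z(0) = 5, z(1) = 15, z(2) = 45, z(3) = 135, z(4) = 405, z(5) = 1215
  so the recurrence gives z(5) = 1215.
From the proposed closed form z(n) = 5·3ⁿ - 1:
  z(5) = 1214.
The recurrence gives 1215 but the closed form gives 1214, so the closed form does not satisfy the recurrence.

No, the closed form is incorrect.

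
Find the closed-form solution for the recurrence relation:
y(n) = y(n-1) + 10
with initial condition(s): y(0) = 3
Recurrence: y(n) = y(n-1) + 10, initial: y(0) = 3.
Each step adds 10, so y(n) = y(0) + 10n = 10n + 3.

y(n) = 10n + 3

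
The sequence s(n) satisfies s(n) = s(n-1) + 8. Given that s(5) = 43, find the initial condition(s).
s(5) = s(0) + 5·8, so s(0) = 43 - 40 = 3.

s(0) = 3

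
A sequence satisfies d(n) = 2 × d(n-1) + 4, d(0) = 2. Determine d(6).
Computing step by step:
d(0) = 2
d(1) = 2 × 2 + 4 = 8
d(2) = 2 × 8 + 4 = 20
d(3) = 2 × 20 + 4 = 44
d(4) = 2 × 44 + 4 = 92
d(5) = 2 × 92 + 4 = 188
d(6) = 2 × 188 + 4 = 380

380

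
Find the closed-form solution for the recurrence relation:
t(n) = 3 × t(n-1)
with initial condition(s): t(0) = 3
Recurrence: t(n) = 3 × t(n-1), initial: t(0) = 3.
Each term is 3 times the previous, so this is geometric with ratio 3. After n steps: t(n) = t(0)·3ⁿ = 3·3ⁿ.

t(n) = 3·3ⁿ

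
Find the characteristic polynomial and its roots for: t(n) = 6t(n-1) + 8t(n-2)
Substitute t(n) = rⁿ and divide through by rⁿ⁻²: r² - 6r - 8 = 0
Discriminant: 6² + 4·8 = 68, not a perfect square, so by the quadratic formula r = (6 ± √68)/2.
General solution: t(n) = A·r₁ⁿ + B·r₂ⁿ where r₁,r₂ = (6 ± √68)/2

Characteristic: r² - 6r - 8 = 0, Roots: r = (6 ± √68)/2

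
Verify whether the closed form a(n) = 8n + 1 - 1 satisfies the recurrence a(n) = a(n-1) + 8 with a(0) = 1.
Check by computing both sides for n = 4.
From the recurrence with a(0) = 1:
  a(0) = 1, a(1) = 9, a(2) = 17, a(3) = 25, a(4) = 33
  so the recurrence gives a(4) = 33.
From the proposed closed form a(n) = 8n + 1 - 1:
  a(4) = 32.
The recurrence gives 33 but the closed form gives 32, so the closed form does not satisfy the recurrence.

No, the closed form is incorrect.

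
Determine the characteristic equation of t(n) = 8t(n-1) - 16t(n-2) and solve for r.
Substitute t(n) = rⁿ and divide through by rⁿ⁻²: r² - 8r + 16 = 0
Factor: (r - 4)² = 0, so r = 4 (double root).
General solution: t(n) = (A + Bn)·4ⁿ

Characteristic: r² - 8r + 16 = 0, Roots: r = 4 (double root)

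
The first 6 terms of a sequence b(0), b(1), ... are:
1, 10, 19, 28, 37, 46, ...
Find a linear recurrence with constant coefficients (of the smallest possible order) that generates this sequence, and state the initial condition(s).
Look for the lowest-order linear relation among consecutive terms.
Observation: consecutive differences are constant (= 9).
Check at n=2: 1·10 + 9 = 19. ✓

b(n) = b(n-1) + 9, b(0) = 1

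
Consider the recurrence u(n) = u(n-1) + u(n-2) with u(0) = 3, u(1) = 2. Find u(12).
Computing the sequence terms:
3, 2, 5, 7, 12, 19, 31, 50, 81, 131, 212, 343, 555

555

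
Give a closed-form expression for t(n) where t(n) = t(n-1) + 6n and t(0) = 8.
Recurrence: t(n) = t(n-1) + 6n, initial: t(0) = 8.
Telescoping: t(n) = t(0) + 6·Σᵢ₌₁ⁿ i = 8 + 6·n(n+1)/2.

t(n) = 6·n(n+1)/2 + 8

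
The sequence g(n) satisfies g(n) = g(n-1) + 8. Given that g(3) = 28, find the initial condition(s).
g(3) = g(0) + 3·8, so g(0) = 28 - 24 = 4.

g(0) = 4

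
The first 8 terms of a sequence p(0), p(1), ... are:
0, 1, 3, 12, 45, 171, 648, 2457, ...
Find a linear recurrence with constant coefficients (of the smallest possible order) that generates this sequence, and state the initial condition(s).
Look for the lowest-order linear relation among consecutive terms.
Observation: p(n) - 3·p(n-1) - (3)·p(n-2) = 0 holds for the shown terms, and no order-1 relation p(n) = α·p(n-1) + β fits.
Check at n=3: 3·3 + (3)·1 = 12. ✓

p(n) = 3p(n-1) + 3p(n-2), p(0) = 0, p(1) = 1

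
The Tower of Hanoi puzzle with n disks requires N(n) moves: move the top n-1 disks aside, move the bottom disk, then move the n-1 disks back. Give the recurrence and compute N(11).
Moving n disks = move the top n-1 disks aside (N(n-1) moves) + move the largest disk (1 move) + move the n-1 disks back on top (N(n-1) moves), so N(n) = 2N(n-1) + 1, with N(1) = 1 (a single disk takes one move).
First terms: 1, 3, 7, 15, 31, 63, … — each is one less than a power of 2. Indeed N(n) + 1 = 2(N(n-1) + 1) with N(1) + 1 = 2, so N(n) + 1 = 2ⁿ and N(n) = 2ⁿ - 1.
Hence N(11) = 2^11 - 1 = 2048 - 1 = 2047.

N(n) = 2N(n-1) + 1, N(1) = 1; N(11) = 2047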